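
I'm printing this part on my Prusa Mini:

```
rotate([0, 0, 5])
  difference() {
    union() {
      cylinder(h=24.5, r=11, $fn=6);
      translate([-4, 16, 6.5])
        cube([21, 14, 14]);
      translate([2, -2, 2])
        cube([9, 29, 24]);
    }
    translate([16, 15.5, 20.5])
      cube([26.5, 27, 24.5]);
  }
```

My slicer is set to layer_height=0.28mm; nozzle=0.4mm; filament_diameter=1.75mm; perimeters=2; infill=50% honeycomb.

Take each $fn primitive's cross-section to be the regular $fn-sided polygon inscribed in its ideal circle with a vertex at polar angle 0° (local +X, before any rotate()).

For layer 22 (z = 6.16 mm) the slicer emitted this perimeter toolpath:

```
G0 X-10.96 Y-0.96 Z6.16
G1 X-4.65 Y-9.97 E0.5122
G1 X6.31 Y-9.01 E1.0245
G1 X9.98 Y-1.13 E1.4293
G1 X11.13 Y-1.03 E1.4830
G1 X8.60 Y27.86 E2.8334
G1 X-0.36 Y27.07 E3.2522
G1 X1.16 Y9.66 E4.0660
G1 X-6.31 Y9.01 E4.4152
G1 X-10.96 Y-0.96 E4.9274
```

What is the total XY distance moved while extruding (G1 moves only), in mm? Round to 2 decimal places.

105.82 mm

Sum the Euclidean lengths of each G1 segment: total = 105.82 mm.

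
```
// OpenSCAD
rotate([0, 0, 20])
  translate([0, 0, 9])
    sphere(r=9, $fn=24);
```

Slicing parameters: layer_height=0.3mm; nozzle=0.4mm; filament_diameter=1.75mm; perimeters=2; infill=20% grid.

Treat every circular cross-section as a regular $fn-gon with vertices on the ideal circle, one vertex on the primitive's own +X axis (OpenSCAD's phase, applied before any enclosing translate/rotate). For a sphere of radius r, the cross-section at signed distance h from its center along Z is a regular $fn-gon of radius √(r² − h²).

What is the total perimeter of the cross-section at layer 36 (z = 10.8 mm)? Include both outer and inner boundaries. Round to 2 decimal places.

At z = 10.8 mm: the sphere: section is a regular 24-gon, circumradius = √(r²−h²) = √(9²−1.8²) = 8.818 (perimeter = 2·24·8.818·sin(180°/24) = 55.25 mm); (rotated 20° about Z; rotation is an isometry so areas/perimeters/island counts are preserved). Overall, the cross-section is a single solid region. Total boundary length (outer) = 55.25 mm.

55.25 mm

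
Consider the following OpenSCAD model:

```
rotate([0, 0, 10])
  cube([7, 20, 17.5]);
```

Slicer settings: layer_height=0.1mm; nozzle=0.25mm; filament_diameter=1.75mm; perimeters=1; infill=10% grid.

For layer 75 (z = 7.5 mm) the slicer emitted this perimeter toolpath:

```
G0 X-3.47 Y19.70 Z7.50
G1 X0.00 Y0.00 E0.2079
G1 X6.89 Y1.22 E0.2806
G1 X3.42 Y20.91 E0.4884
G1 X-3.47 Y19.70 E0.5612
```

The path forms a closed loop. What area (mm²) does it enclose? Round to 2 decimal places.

139.91 mm²

Apply the shoelace formula to the sequence of (X, Y) vertices; enclosed area = 139.91 mm².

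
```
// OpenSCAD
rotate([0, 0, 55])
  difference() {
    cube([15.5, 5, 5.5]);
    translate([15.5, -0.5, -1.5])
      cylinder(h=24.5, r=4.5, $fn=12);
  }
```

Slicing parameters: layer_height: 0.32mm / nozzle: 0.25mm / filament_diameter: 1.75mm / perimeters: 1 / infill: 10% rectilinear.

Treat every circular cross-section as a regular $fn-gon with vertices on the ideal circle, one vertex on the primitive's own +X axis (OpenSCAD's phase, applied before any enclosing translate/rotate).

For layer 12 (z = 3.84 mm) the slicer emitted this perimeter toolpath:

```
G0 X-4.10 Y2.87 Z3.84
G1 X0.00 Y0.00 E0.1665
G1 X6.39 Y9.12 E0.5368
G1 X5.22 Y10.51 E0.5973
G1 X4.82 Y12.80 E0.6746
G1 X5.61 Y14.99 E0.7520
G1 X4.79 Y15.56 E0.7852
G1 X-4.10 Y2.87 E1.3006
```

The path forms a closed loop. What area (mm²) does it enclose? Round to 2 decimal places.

64.59 mm²

Apply the shoelace formula to the sequence of (X, Y) vertices; enclosed area = 64.59 mm².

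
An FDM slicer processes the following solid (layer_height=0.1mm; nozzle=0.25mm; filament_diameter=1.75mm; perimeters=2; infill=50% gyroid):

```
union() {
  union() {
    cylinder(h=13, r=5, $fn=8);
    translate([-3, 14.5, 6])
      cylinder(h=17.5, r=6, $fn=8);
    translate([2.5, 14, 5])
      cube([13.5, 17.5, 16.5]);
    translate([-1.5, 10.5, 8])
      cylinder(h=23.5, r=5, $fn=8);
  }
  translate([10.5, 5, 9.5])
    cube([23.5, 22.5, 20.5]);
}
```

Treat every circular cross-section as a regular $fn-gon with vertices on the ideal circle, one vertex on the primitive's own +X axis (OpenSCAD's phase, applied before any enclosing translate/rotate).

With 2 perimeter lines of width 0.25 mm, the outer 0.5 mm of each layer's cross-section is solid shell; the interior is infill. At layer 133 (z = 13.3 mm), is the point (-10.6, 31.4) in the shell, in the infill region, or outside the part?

At z = 13.3 mm: the cylinder is not intersected at this z (z outside [0, 13]); the r=6 cylinder at (-3, 14.5) contributes a regular 8-gon of circumradius 6; the 13.5×17.5 cube at (2.5, 14) contributes its full rectangle; the r=5 cylinder at (-1.5, 10.5) gives a regular 8-gon of circumradius 5 (constant along its height); Taking the union: the regions partially overlap (shared area 42.20 mm²), so overlapping operands fuse into one piece — 1 connected region; the 23.5×22.5 cube at (10.5, 5) contributes its full rectangle; Combining (union): the regions partially overlap (shared area 74.25 mm²), so overlapping operands fuse into one piece — 1 connected region. Overall, the cross-section is a single solid region. The nearest boundary edge runs (-7.24, 18.74)→(-3.00, 20.50); distance from the point to it = 12.98 mm. The point is not inside any of the regions above, so it lies outside the cross-section (12.98 mm from the nearest boundary).

outside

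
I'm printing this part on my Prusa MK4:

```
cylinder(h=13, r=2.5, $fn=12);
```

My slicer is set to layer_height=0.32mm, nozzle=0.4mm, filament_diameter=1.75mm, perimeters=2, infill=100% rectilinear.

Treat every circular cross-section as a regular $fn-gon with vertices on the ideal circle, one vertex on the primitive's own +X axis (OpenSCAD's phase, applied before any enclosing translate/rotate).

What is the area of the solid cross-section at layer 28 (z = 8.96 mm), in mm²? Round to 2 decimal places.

18.75 mm²

At z = 8.96 mm: the r=2.5 cylinder gives a regular 12-gon of circumradius 2.5 (constant along its height) (area = (12/2)·2.500²·sin(360°/12) = 18.75 mm²). Overall, the cross-section is a single solid region. Net area = 18.75 mm².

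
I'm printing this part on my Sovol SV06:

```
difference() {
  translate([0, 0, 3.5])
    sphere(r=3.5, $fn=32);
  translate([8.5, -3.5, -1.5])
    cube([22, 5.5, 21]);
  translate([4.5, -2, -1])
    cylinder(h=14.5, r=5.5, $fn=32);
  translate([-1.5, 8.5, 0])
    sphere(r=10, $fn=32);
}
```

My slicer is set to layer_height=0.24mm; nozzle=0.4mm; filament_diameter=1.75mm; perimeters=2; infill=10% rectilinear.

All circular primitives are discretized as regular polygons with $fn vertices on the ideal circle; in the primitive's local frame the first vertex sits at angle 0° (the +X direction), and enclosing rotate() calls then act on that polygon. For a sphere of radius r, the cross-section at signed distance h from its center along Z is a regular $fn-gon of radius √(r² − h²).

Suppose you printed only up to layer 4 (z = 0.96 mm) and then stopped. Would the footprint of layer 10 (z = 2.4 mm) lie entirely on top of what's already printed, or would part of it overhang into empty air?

part overhangs

Compare the two slices. At z = 0.96: the sphere: section is a regular 32-gon, circumradius = √(r²−h²) = √(3.5²−2.54²) = 2.408 (area = (32/2)·2.408²·sin(360°/32) = 18.10 mm²); the 22×5.5 cube at (8.5, -3.5) contributes its full rectangle (area 121.00 mm²); the r=5.5 cylinder at (4.5, -2) contributes a regular 32-gon of circumradius 5.5 (area = (32/2)·5.500²·sin(360°/32) = 94.42 mm²); the sphere at (-1.5, 8.5): section is a regular 32-gon, circumradius = √(r²−h²) = √(10²−0.96²) = 9.954 (area = (32/2)·9.954²·sin(360°/32) = 309.27 mm²); Taking the first minus the rest: starting from the r=3.5 sphere (18.10 mm²), the 22×5.5 cube at (8.5, -3.5) misses the remaining region (no effect); the r=5.5 cylinder at (4.5, -2) partially overlaps it — only the 10.86 mm² overlap (of its 94.42 mm²) is removed, clipping the outline; the r=10 sphere at (-1.5, 8.5) partially overlaps it — only the 6.81 mm² overlap (of its 309.27 mm²) is removed, clipping the outline — area = 0.43 mm². At z = 2.4: the r=3.5 sphere slices to a regular 32-gon of circumradius 3.323 (√(r²−h²) with h=1.1 from center) (area = (32/2)·3.323²·sin(360°/32) = 34.46 mm²); the 22×5.5 cube at (8.5, -3.5) contributes its full rectangle (area 121.00 mm²); the r=5.5 cylinder at (4.5, -2) contributes a regular 32-gon of circumradius 5.5 (area = (32/2)·5.500²·sin(360°/32) = 94.42 mm²); the r=10 sphere at (-1.5, 8.5) slices to a regular 32-gon of circumradius 9.708 (√(r²−h²) with h=2.4 from center) (area = (32/2)·9.708²·sin(360°/32) = 294.16 mm²); Subtracting the remaining from the first: starting from the r=3.5 sphere (34.46 mm²), the 22×5.5 cube at (8.5, -3.5) misses the remaining region (no effect); the r=5.5 cylinder at (4.5, -2) partially overlaps it — only the 18.60 mm² overlap (of its 94.42 mm²) is removed, clipping the outline; the r=10 sphere at (-1.5, 8.5) partially overlaps it — only the 12.97 mm² overlap (of its 294.16 mm²) is removed, clipping the outline — area = 2.90 mm². Checking containment: at z = 2.4 the cross-section extends beyond the z = 0.96 cross-section by about 2.47 mm².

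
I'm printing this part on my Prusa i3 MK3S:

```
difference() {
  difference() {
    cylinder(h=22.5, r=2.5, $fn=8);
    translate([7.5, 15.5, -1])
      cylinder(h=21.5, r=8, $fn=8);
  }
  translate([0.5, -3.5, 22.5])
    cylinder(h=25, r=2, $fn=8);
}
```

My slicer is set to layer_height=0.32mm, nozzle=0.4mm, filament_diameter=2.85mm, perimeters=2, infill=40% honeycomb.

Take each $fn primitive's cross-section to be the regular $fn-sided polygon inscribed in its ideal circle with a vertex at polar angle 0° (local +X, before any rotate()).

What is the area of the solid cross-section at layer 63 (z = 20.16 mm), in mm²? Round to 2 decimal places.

At z = 20.16 mm: the r=2.5 cylinder contributes a regular 8-gon of circumradius 2.5 (area = (8/2)·2.500²·sin(360°/8) = 17.68 mm²); the r=8 cylinder at (7.5, 15.5) contributes a regular 8-gon of circumradius 8 (area = (8/2)·8.000²·sin(360°/8) = 181.02 mm²); Subtracting the remaining from the first: starting from the r=2.5 cylinder (17.68 mm²), the r=8 cylinder at (7.5, 15.5) misses the remaining region (no effect) — area = 17.68 mm²; the cylinder at (0.5, -3.5) does not reach this height (z outside [22.5, 47.5]); After the difference (first − rest): none of the subtracted shapes is present at this height, so that combined region is unchanged — area = 17.68 mm². Overall, the cross-section is a single solid region. Net area = 17.68 mm².

17.68 mm²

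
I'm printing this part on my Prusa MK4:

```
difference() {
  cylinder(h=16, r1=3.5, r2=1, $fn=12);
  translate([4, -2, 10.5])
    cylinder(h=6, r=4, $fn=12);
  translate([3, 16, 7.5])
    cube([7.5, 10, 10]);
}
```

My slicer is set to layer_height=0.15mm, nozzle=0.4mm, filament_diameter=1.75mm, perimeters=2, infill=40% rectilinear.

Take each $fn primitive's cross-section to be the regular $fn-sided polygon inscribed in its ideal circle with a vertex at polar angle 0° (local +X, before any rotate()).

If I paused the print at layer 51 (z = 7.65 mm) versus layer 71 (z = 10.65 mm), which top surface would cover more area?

Layer 51 (z = 7.65): the cone contributes a regular 12-gon of circumradius 2.305 (interpolated between r1=3.5 and r2=1 at t=0.478) (area = (12/2)·2.305²·sin(360°/12) = 15.93 mm²); the cylinder at (4, -2) is absent (z outside [10.5, 16.5]); the cube at (3, 16) is present — its section is the full 7.5×10 rectangle (area 75.00 mm²); After the difference (first − rest): starting from the cone (15.93 mm²), the 7.5×10 cube at (3, 16) misses the remaining region (no effect) — area = 15.93 mm². So its area = 15.93 mm². Layer 71 (z = 10.65): the cone contributes a regular 12-gon of circumradius 1.836 (interpolated between r1=3.5 and r2=1 at t=0.666) (area = (12/2)·1.836²·sin(360°/12) = 10.11 mm²); the r=4 cylinder at (4, -2) contributes a regular 12-gon of circumradius 4 (area = (12/2)·4.000²·sin(360°/12) = 48.00 mm²); the cube at (3, 16) (footprint 7.5×10) is included at this height (area 75.00 mm²); After the difference (first − rest): starting from the cone (10.11 mm²), the r=4 cylinder at (4, -2) partially overlaps it — only the 2.66 mm² overlap (of its 48.00 mm²) is removed, clipping the outline; the 7.5×10 cube at (3, 16) misses the remaining region (no effect) — area = 7.45 mm². So its area = 7.45 mm². Layer 51 is larger (15.93 vs 7.45 mm²).

layer 51 (z = 7.65 mm)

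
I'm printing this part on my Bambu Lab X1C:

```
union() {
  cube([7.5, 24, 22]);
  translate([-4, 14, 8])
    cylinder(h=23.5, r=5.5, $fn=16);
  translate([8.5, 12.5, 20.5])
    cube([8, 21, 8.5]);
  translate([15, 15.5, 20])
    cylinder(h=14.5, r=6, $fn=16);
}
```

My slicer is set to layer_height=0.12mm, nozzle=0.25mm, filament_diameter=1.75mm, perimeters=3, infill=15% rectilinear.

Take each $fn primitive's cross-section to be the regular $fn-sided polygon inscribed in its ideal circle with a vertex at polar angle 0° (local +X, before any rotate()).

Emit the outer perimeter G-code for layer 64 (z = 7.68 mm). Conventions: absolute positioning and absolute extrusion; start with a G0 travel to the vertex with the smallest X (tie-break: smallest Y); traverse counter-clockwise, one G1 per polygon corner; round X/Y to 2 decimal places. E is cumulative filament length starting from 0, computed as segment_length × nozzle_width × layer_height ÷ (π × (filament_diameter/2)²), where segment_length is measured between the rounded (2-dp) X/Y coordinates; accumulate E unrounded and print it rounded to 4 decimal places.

G0 X0.00 Y0.00 Z7.68
G1 X7.50 Y0.00 E0.0935
G1 X7.50 Y24.00 E0.3929
G1 X0.00 Y24.00 E0.4864
G1 X0.00 Y0.00 E0.7858

At z = 7.68 mm: the 7.5×24 cube contributes its full rectangle; the cylinder at (-4, 14) is absent (z outside [8, 31.5]); the cube at (8.5, 12.5) is absent (z outside [20.5, 29]); the cylinder at (15, 15.5) is absent (z outside [20, 34.5]); Merging all regions: only the 7.5×24 cube is present, so the union is just that shape — 1 connected region. The outline is a single polygon with 4 vertices. Extrusion per mm of travel: 0.25 × 0.12 / (π × 0.875²) = 0.012473. Accumulating E over each segment gives final E = 0.7858.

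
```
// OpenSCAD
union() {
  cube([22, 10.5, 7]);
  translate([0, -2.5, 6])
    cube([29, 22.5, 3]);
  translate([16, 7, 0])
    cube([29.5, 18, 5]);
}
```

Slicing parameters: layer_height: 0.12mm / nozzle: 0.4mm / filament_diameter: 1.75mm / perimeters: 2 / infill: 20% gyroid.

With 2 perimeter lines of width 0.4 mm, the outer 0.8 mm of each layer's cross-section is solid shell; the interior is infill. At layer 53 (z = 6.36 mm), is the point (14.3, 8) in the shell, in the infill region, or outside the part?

infill

At z = 6.36 mm: the cube is present — its section is the full 22×10.5 rectangle; the 29×22.5 cube at (0, -2.5) contributes its full rectangle; the cube at (16, 7) is absent (z outside [0, 5]); Combining (union): the 22×10.5 cube lies entirely inside the 29×22.5 cube at (0, -2.5), so the union is just the 29×22.5 cube at (0, -2.5) — 1 connected region. Overall, the cross-section is a single solid region. The nearest boundary edge runs (29.00, -2.50)→(0.00, -2.50); distance from the point to it = 10.50 mm. The point is inside the cross-section and 10.50 mm from the nearest boundary — more than the 0.8 mm shell width (2 × 0.4), so it's in the infill interior.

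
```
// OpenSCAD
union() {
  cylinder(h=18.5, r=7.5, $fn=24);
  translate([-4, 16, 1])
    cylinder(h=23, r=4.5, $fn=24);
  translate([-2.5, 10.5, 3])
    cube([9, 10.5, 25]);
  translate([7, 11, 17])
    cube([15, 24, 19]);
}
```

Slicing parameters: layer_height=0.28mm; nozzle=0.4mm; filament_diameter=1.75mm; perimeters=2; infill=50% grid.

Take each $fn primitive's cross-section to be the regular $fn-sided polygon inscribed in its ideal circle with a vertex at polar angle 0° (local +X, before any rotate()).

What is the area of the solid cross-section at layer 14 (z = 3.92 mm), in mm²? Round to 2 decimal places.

At z = 3.92 mm: the r=7.5 cylinder gives a regular 24-gon of circumradius 7.5 (constant along its height) (area = (24/2)·7.500²·sin(360°/24) = 174.70 mm²); the r=4.5 cylinder at (-4, 16) contributes a regular 24-gon of circumradius 4.5 (area = (24/2)·4.500²·sin(360°/24) = 62.89 mm²); the cube at (-2.5, 10.5) is present — its section is the full 9×10.5 rectangle (area 94.50 mm²); the cube at (7, 11) is absent (z outside [17, 36]); Taking the union: the regions partially overlap — summed areas 332.10 mm² minus the doubly-counted overlap 18.27 mm² gives 313.82 mm² — area = 313.82 mm². Overall, the cross-section has 2 separate islands. Net area = 313.82 mm².

313.82 mm²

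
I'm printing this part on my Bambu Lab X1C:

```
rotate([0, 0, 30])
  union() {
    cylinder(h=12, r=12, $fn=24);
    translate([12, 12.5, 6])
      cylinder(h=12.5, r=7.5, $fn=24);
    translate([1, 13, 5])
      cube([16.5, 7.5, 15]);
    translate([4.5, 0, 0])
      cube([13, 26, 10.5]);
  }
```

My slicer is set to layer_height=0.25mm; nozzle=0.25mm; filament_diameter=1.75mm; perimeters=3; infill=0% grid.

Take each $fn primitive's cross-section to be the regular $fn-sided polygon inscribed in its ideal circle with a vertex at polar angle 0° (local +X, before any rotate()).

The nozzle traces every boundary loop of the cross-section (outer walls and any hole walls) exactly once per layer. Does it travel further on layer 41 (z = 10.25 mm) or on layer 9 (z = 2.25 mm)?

layer 41 (z = 10.25 mm)

Layer 41 (z = 10.25): the r=12 cylinder contributes a regular 24-gon of circumradius 12 (perimeter = 2·24·12.000·sin(180°/24) = 75.18 mm); the r=7.5 cylinder at (12, 12.5) contributes a regular 24-gon of circumradius 7.5 (perimeter = 2·24·7.500·sin(180°/24) = 46.99 mm); the 16.5×7.5 cube at (1, 13) contributes its full rectangle (perimeter 48.00 mm); the cube at (4.5, 0) (footprint 13×26) is included at this height (perimeter 78.00 mm); Merging all regions: the regions partially overlap (shared area 318.11 mm²), so the edge portions inside another operand are dropped and the merged outline is re-measured after clipping — boundary = 128.52 mm; (rotated 30° about Z; rotation is an isometry so areas/perimeters/island counts are preserved). So its perimeter = 128.52 mm. Layer 9 (z = 2.25): the cylinder: section is a regular 24-gon, circumradius r=12 (perimeter = 2·24·12.000·sin(180°/24) = 75.18 mm); the cylinder at (12, 12.5) is not intersected at this z (z outside [6, 18.5]); the cube at (1, 13) does not reach this height (z outside [5, 20]); the 13×26 cube at (4.5, 0) contributes its full rectangle (perimeter 78.00 mm); Taking the union: the regions partially overlap (shared area 59.42 mm²), so the edge portions inside another operand are dropped and the merged outline is re-measured after clipping — boundary = 120.52 mm; (whole slice rotated 30° about Z — lengths, areas and connectivity unchanged). So its perimeter = 120.52 mm. Layer 41 is larger (128.52 vs 120.52 mm).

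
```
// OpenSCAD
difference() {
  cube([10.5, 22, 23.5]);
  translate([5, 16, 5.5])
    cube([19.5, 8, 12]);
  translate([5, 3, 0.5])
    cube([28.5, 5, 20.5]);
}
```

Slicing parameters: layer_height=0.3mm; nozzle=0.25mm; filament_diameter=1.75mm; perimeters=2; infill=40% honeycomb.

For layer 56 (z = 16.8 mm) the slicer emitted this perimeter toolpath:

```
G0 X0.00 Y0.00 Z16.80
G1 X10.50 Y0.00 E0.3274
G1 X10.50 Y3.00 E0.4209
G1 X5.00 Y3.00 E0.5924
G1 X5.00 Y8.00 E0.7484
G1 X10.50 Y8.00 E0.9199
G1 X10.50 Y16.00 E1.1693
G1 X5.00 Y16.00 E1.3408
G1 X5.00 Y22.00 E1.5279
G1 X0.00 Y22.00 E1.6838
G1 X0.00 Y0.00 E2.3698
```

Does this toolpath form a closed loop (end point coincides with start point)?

yes

Start point (G0): (0.00, 0.00). End point (last G1): the path returns to the start — closed.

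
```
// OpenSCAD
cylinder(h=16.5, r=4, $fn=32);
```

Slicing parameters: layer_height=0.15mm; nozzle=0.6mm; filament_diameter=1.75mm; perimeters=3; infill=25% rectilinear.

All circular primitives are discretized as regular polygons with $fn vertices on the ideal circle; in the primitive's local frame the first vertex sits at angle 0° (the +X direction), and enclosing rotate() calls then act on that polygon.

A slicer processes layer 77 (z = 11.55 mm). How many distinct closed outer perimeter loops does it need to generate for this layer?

1

At z = 11.55 mm: the r=4 cylinder gives a regular 32-gon of circumradius 4 (constant along its height). The result has 1 disconnected region.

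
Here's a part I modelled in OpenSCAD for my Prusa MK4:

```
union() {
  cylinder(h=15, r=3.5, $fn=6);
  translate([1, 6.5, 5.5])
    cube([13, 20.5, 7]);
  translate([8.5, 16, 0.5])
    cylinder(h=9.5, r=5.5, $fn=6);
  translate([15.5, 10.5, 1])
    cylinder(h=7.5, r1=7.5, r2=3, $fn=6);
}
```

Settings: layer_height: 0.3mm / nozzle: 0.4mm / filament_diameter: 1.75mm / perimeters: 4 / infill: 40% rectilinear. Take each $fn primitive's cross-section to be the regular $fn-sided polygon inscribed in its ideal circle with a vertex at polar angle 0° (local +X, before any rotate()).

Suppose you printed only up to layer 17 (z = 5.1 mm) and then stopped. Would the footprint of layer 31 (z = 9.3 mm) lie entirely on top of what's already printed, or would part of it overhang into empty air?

part overhangs

Compare the two slices. At z = 5.1: the r=3.5 cylinder gives a regular 6-gon of circumradius 3.5 (constant along its height) (area = (6/2)·3.500²·sin(360°/6) = 31.83 mm²); the cube at (1, 6.5) does not reach this height (z outside [5.5, 12.5]); the r=5.5 cylinder at (8.5, 16) contributes a regular 6-gon of circumradius 5.5 (area = (6/2)·5.500²·sin(360°/6) = 78.59 mm²); the cone at (15.5, 10.5) contributes a regular 6-gon of circumradius 5.040 (interpolated between r1=7.5 and r2=3 at t=0.547) (area = (6/2)·5.040²·sin(360°/6) = 66.00 mm²); Combining (union): the regions partially overlap — summed areas 176.41 mm² minus the doubly-counted overlap 1.32 mm² gives 175.09 mm² — area = 175.09 mm². At z = 9.3: the cylinder: section is a regular 6-gon, circumradius r=3.5 (area = (6/2)·3.500²·sin(360°/6) = 31.83 mm²); the 13×20.5 cube at (1, 6.5) contributes its full rectangle (area 266.50 mm²); the cylinder at (8.5, 16): section is a regular 6-gon, circumradius r=5.5 (area = (6/2)·5.500²·sin(360°/6) = 78.59 mm²); the cone at (15.5, 10.5) does not reach this height (z outside [1, 8.5]); Merging all regions: the regions partially overlap — summed areas 376.92 mm² minus the doubly-counted overlap 78.59 mm² gives 298.33 mm² — area = 298.33 mm². Checking containment: at z = 9.3 the cross-section extends beyond the z = 5.1 cross-section by about 169.74 mm².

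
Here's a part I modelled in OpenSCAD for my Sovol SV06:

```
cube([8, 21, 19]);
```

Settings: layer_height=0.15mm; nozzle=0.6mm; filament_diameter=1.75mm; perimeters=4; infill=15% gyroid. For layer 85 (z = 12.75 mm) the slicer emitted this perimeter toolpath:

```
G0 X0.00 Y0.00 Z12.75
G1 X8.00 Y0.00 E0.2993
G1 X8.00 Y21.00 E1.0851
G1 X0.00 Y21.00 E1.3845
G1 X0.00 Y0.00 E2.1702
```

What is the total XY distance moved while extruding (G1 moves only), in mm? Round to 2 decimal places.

58.00 mm

Sum the Euclidean lengths of each G1 segment: total = 58.00 mm.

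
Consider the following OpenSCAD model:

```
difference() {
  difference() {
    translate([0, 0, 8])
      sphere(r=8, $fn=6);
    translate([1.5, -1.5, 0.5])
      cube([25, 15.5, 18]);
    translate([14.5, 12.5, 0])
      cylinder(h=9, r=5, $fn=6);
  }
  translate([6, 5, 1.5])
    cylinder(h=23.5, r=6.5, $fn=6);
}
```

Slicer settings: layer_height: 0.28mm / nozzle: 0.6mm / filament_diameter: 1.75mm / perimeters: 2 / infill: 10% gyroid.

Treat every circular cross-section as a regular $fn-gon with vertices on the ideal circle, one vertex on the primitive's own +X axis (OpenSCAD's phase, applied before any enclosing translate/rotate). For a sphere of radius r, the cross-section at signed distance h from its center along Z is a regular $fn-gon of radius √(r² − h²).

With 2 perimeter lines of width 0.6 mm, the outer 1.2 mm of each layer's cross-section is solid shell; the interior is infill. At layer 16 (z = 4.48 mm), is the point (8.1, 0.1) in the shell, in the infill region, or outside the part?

outside

At z = 4.48 mm: the sphere: section is a regular 6-gon, circumradius = √(r²−h²) = √(8²−3.52²) = 7.184; the cube at (1.5, -1.5) is present — its section is the full 25×15.5 rectangle; the r=5 cylinder at (14.5, 12.5) gives a regular 6-gon of circumradius 5 (constant along its height); After the difference (first − rest): starting from the r=8 sphere, the 25×15.5 cube at (1.5, -1.5) partially overlaps it — only the 32.07 mm² overlap (of its 387.50 mm²) is removed, clipping the outline; the r=5 cylinder at (14.5, 12.5) misses the remaining region (no effect) — 1 connected region; the r=6.5 cylinder at (6, 5) contributes a regular 6-gon of circumradius 6.5; Subtracting the remaining from the first: starting from that combined region, the r=6.5 cylinder at (6, 5) partially overlaps it — only the 5.48 mm² overlap (of its 109.77 mm²) is removed, clipping the outline — 1 connected region. Overall, the cross-section is a single solid region. The nearest boundary edge runs (1.50, -1.50)→(6.32, -1.50); distance from the point to it = 2.39 mm. The point is not inside any of the regions above, so it lies outside the cross-section (2.39 mm from the nearest boundary).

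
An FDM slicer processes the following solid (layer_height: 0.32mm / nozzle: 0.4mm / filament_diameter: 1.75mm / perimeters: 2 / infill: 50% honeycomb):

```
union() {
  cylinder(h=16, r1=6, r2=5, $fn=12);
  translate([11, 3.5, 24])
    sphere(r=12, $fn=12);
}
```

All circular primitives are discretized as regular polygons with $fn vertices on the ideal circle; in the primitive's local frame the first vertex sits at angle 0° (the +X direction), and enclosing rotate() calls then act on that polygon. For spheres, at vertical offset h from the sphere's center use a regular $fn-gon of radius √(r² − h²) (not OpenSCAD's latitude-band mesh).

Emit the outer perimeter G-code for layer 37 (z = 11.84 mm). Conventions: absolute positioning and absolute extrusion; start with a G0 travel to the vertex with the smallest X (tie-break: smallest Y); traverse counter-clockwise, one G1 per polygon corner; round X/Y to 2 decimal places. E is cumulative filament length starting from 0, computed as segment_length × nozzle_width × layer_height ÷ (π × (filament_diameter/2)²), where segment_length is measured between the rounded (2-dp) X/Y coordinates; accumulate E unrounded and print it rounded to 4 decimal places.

At z = 11.84 mm: the cone contributes a regular 12-gon of circumradius 5.260 (interpolated between r1=6 and r2=5 at t=0.740); the sphere at (11, 3.5) is not intersected at this z (|z−center|=12.160 > r=12); Merging all regions: only the cone is present, so the union is just that shape — 1 connected region. The outline is a single polygon with 12 vertices. Extrusion per mm of travel: 0.4 × 0.32 / (π × 0.875²) = 0.053216. Accumulating E over each segment gives final E = 1.7397.

G0 X-5.26 Y0.00 Z11.84
G1 X-4.56 Y-2.63 E0.1448
G1 X-2.63 Y-4.56 E0.2901
G1 X0.00 Y-5.26 E0.4349
G1 X2.63 Y-4.56 E0.5797
G1 X4.56 Y-2.63 E0.7250
G1 X5.26 Y0.00 E0.8698
G1 X4.56 Y2.63 E1.0147
G1 X2.63 Y4.56 E1.1599
G1 X0.00 Y5.26 E1.3047
G1 X-2.63 Y4.56 E1.4496
G1 X-4.56 Y2.63 E1.5948
G1 X-5.26 Y0.00 E1.7397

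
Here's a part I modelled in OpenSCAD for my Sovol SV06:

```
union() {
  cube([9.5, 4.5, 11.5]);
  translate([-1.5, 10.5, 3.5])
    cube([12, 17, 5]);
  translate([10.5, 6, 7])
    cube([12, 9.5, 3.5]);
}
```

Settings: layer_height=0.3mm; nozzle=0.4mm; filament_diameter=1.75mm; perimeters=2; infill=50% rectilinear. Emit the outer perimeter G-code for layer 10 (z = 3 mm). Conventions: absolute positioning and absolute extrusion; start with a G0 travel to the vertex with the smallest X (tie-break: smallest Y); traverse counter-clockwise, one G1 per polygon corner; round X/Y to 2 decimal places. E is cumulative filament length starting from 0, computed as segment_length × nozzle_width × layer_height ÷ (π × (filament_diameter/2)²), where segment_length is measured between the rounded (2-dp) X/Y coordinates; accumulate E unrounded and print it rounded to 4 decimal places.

G0 X0.00 Y0.00 Z3.00
G1 X9.50 Y0.00 E0.4740
G1 X9.50 Y4.50 E0.6985
G1 X0.00 Y4.50 E1.1724
G1 X0.00 Y0.00 E1.3969

At z = 3 mm: the 9.5×4.5 cube contributes its full rectangle; the cube at (-1.5, 10.5) is absent (z outside [3.5, 8.5]); the cube at (10.5, 6) does not reach this height (z outside [7, 10.5]); Merging all regions: only the 9.5×4.5 cube is present, so the union is just that shape — 1 connected region. The outline is a single polygon with 4 vertices. Extrusion per mm of travel: 0.4 × 0.3 / (π × 0.875²) = 0.049890. Accumulating E over each segment gives final E = 1.3969.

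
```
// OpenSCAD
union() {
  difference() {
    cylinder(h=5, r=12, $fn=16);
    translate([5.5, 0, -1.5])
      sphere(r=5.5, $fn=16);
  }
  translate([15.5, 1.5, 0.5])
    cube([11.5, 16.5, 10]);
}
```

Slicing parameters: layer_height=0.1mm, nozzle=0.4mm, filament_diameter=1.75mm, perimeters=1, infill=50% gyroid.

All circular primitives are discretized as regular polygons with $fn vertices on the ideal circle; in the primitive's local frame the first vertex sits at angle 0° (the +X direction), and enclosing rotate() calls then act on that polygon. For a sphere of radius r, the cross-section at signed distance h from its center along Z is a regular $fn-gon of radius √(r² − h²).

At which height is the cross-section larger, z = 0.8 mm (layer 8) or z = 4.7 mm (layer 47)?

layer 47 (z = 4.7 mm)

Layer 8 (z = 0.8): the cylinder: section is a regular 16-gon, circumradius r=12 (area = (16/2)·12.000²·sin(360°/16) = 440.85 mm²); the r=5.5 sphere at (5.5, 0) slices to a regular 16-gon of circumradius 4.996 (√(r²−h²) with h=2.3 from center) (area = (16/2)·4.996²·sin(360°/16) = 76.41 mm²); Taking the first minus the rest: starting from the r=12 cylinder (440.85 mm²), the r=5.5 sphere at (5.5, 0) lies wholly inside it (removes its full 76.41 mm² and its 31.19 mm outline becomes a hole wall) — area = 364.44 mm²; the cube at (15.5, 1.5) is present — its section is the full 11.5×16.5 rectangle (area 189.75 mm²); Taking the union: the 2 present regions are separate (no shared area or edge), so areas and boundary lengths simply add and each stays a separate island — area = 554.19 mm². So its area = 554.19 mm². Layer 47 (z = 4.7): the r=12 cylinder contributes a regular 16-gon of circumradius 12 (area = (16/2)·12.000²·sin(360°/16) = 440.85 mm²); the sphere at (5.5, 0) is not intersected at this z (|z−center|=6.200 > r=5.5); Subtracting the remaining from the first: none of the subtracted shapes is present at this height, so the r=12 cylinder is unchanged — area = 440.85 mm²; the cube at (15.5, 1.5) is present — its section is the full 11.5×16.5 rectangle (area 189.75 mm²); Combining (union): the 2 present regions are separate (no shared area or edge), so areas and boundary lengths simply add and each stays a separate island — area = 630.60 mm². So its area = 630.60 mm². Layer 47 is larger (630.60 vs 554.19 mm²).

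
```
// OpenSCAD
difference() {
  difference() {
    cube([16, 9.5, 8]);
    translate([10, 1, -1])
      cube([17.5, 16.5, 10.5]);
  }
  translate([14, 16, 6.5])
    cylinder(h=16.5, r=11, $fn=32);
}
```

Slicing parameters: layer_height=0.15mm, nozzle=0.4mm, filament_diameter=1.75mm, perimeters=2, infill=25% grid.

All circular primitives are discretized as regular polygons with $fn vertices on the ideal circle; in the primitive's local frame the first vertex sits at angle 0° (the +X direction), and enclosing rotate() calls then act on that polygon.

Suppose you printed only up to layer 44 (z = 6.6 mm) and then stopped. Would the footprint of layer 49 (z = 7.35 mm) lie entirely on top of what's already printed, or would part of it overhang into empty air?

Compare the two slices. At z = 6.6: the 16×9.5 cube contributes its full rectangle (area 152.00 mm²); the cube at (10, 1) is present — its section is the full 17.5×16.5 rectangle (area 288.75 mm²); After the difference (first − rest): starting from the 16×9.5 cube (152.00 mm²), the 17.5×16.5 cube at (10, 1) partially overlaps it — only the 51.00 mm² overlap (of its 288.75 mm²) is removed, clipping the outline — area = 101.00 mm²; the r=11 cylinder at (14, 16) contributes a regular 32-gon of circumradius 11 (area = (32/2)·11.000²·sin(360°/32) = 377.69 mm²); Taking the first minus the rest: starting from the result so far (101.00 mm²), the r=11 cylinder at (14, 16) partially overlaps it — only the 10.71 mm² overlap (of its 377.69 mm²) is removed, clipping the outline — area = 90.29 mm². At z = 7.35: the 16×9.5 cube contributes its full rectangle (area 152.00 mm²); the cube at (10, 1) is present — its section is the full 17.5×16.5 rectangle (area 288.75 mm²); After the difference (first − rest): starting from the 16×9.5 cube (152.00 mm²), the 17.5×16.5 cube at (10, 1) partially overlaps it — only the 51.00 mm² overlap (of its 288.75 mm²) is removed, clipping the outline — area = 101.00 mm²; the r=11 cylinder at (14, 16) contributes a regular 32-gon of circumradius 11 (area = (32/2)·11.000²·sin(360°/32) = 377.69 mm²); After the difference (first − rest): starting from that combined region (101.00 mm²), the r=11 cylinder at (14, 16) partially overlaps it — only the 10.71 mm² overlap (of its 377.69 mm²) is removed, clipping the outline — area = 90.29 mm². Checking containment: the cross-section at z = 7.35 is a subset of the cross-section at z = 6.6.

entirely on top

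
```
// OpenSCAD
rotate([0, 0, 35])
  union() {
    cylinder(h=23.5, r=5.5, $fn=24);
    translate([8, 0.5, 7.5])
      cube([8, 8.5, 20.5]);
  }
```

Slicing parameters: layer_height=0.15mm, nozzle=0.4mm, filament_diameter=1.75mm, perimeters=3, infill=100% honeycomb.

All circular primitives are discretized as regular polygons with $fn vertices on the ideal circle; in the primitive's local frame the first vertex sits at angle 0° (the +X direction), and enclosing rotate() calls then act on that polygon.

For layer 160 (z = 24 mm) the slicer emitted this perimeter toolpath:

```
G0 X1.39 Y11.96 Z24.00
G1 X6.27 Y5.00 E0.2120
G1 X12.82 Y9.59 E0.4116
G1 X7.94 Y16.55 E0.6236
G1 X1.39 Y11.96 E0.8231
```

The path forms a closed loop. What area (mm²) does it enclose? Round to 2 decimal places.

Apply the shoelace formula to the sequence of (X, Y) vertices; enclosed area = 67.99 mm².

67.99 mm²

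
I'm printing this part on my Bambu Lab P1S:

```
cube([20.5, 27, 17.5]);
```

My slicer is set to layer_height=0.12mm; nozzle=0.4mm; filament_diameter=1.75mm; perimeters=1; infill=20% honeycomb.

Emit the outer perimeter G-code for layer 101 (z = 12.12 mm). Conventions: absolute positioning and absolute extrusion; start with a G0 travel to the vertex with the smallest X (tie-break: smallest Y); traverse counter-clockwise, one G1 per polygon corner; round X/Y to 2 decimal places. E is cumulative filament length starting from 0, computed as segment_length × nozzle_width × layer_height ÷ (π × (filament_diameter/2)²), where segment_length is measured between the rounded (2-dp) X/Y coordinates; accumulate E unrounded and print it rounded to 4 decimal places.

G0 X0.00 Y0.00 Z12.12
G1 X20.50 Y0.00 E0.4091
G1 X20.50 Y27.00 E0.9479
G1 X0.00 Y27.00 E1.3570
G1 X0.00 Y0.00 E1.8958

At z = 12.12 mm: the cube is present — its section is the full 20.5×27 rectangle. The outline is a single polygon with 4 vertices. Extrusion per mm of travel: 0.4 × 0.12 / (π × 0.875²) = 0.019956. Accumulating E over each segment gives final E = 1.8958.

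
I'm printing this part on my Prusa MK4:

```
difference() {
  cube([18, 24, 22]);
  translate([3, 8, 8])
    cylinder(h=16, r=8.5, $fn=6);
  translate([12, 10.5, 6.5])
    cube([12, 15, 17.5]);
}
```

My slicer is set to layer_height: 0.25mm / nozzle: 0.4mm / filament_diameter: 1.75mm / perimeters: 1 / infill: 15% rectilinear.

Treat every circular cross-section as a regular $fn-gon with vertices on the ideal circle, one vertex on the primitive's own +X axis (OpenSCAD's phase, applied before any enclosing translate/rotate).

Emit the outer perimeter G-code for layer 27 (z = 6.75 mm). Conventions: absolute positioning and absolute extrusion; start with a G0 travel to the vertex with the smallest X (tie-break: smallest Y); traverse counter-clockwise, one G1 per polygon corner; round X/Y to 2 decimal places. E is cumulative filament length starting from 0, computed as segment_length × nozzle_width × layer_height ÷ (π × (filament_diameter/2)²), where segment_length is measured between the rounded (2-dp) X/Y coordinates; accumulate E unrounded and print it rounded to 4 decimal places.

At z = 6.75 mm: the cube is present — its section is the full 18×24 rectangle; the cylinder at (3, 8) is absent (z outside [8, 24]); the cube at (12, 10.5) is present — its section is the full 12×15 rectangle; Subtracting the remaining from the first: starting from the 18×24 cube, the 12×15 cube at (12, 10.5) partially overlaps it — only the 81.00 mm² overlap (of its 180.00 mm²) is removed, clipping the outline — 1 connected region. The outline is a single polygon with 6 vertices. Extrusion per mm of travel: 0.4 × 0.25 / (π × 0.875²) = 0.041575. Accumulating E over each segment gives final E = 3.4923.

G0 X0.00 Y0.00 Z6.75
G1 X18.00 Y0.00 E0.7484
G1 X18.00 Y10.50 E1.1849
G1 X12.00 Y10.50 E1.4343
G1 X12.00 Y24.00 E1.9956
G1 X0.00 Y24.00 E2.4945
G1 X0.00 Y0.00 E3.4923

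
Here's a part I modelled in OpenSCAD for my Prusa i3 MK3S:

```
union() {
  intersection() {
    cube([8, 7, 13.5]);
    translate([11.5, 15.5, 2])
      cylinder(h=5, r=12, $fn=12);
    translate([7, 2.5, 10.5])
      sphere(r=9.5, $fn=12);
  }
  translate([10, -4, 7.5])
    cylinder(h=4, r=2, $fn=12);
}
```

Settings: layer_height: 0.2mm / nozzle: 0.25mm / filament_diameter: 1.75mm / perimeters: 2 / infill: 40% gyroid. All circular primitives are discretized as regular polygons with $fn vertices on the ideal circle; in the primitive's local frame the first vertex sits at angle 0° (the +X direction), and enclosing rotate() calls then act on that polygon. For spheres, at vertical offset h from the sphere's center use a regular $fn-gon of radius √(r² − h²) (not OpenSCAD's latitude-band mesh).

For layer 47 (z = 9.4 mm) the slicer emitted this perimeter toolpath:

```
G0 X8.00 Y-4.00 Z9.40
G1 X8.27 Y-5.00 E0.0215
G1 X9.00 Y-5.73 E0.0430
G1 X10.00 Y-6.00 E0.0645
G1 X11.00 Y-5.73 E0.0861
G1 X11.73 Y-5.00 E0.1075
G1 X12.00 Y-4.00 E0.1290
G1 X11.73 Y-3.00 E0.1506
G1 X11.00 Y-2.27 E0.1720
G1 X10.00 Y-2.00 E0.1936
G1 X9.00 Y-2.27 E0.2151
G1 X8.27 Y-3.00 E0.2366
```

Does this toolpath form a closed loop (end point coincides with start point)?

Start point (G0): (8.00, -4.00). End point (last G1): the path does not return to the start — open.

no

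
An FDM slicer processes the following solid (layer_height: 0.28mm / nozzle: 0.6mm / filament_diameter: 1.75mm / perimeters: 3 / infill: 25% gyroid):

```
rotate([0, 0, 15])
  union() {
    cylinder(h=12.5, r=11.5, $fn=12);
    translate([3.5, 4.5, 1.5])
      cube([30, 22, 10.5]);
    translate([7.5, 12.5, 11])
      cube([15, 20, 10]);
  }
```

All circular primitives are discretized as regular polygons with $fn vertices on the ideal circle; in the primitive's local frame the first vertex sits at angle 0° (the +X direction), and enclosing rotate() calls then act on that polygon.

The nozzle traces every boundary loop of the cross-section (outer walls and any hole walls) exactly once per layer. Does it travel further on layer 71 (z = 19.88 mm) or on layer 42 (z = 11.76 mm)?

layer 42 (z = 11.76 mm)

Layer 71 (z = 19.88): the cylinder does not reach this height (z outside [0, 12.5]); the cube at (3.5, 4.5) is not intersected at this z (z outside [1.5, 12]); the cube at (7.5, 12.5) (footprint 15×20) is included at this height (perimeter 70.00 mm); Taking the union: only the 15×20 cube at (7.5, 12.5) is present, so the union is just that shape — boundary = 70.00 mm; (rotated 15° about Z; rotation is an isometry so areas/perimeters/island counts are preserved). So its perimeter = 70.00 mm. Layer 42 (z = 11.76): the cylinder: section is a regular 12-gon, circumradius r=11.5 (perimeter = 2·12·11.500·sin(180°/12) = 71.43 mm); the cube at (3.5, 4.5) is present — its section is the full 30×22 rectangle (perimeter 104.00 mm); the cube at (7.5, 12.5) is present — its section is the full 15×20 rectangle (perimeter 70.00 mm); Combining (union): the regions partially overlap (shared area 237.29 mm²), so the edge portions inside another operand are dropped and the merged outline is re-measured after clipping — boundary = 165.00 mm; (whole slice rotated 15° about Z — lengths, areas and connectivity unchanged). So its perimeter = 165.00 mm. Layer 42 is larger (165.00 vs 70.00 mm).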